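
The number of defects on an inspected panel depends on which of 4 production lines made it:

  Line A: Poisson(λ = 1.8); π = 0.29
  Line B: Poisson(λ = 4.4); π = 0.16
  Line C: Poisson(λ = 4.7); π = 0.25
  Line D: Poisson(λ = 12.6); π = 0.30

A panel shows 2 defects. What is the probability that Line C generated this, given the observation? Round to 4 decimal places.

0.2061

The responsibility of component k is π_k f_k(x) divided by Σ_j π_j f_j(x).
Evaluate each component's likelihood at the observed value:
  f_A = e^(−1.8)·1.8^2/2! = 0.267784
  f_B = e^(−4.4)·4.4^2/2! = 0.118845
  f_C = e^(−4.7)·4.7^2/2! = 0.100457
  f_D = e^(−12.6)·12.6^2/2! = 0.000267671
Prior × likelihood for each component:
  π_A·f_A = 0.29 × 0.267784 = 0.0776574
  π_B·f_B = 0.16 × 0.118845 = 0.0190151
  π_C·f_C = 0.25 × 0.100457 = 0.0251143
  π_D·f_D = 0.30 × 0.000267671 = 8.03012e-05
Sum: 0.0776574 + 0.0190151 + 0.0251143 + 8.03012e-05 = 0.121867
Responsibility of Line C: 0.0251143 / 0.121867 ≈ 0.2061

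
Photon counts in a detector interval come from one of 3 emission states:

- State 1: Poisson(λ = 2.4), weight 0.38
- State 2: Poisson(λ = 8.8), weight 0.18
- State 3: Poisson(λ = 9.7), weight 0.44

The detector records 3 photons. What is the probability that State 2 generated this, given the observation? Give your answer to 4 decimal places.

Apply Bayes' rule: the posterior for each component is proportional to its prior times its likelihood at x.
Poisson probabilities:
  L_1 = 0.209014
  L_2 = 0.0171201
  L_3 = 0.00932197
Unnormalised posteriors:
  π_1·L_1 = 0.38 × 0.209014 = 0.0794254
  π_2·L_2 = 0.18 × 0.0171201 = 0.00308161
  π_3·L_3 = 0.44 × 0.00932197 = 0.00410166
Marginal: 0.0794254 + 0.00308161 + 0.00410166 = 0.0866087
P(State 2 | the observation) ≈ 0.0356

0.0356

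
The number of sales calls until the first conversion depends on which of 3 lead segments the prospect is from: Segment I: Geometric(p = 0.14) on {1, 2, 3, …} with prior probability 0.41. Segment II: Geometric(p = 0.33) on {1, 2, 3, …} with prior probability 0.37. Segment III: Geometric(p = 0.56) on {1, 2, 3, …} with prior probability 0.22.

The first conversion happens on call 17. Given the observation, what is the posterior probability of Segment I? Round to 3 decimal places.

0.962

Apply Bayes' rule: the posterior for each component is proportional to its prior times its likelihood at x.
Evaluate each component's likelihood at the observed value:
  p_I = 0.0125344
  p_II = 0.00054414
  p_III = 1.10517e-06
Weight by the priors:
  π_I·p_I = 0.41 × 0.0125344 = 0.0051391
  π_II·p_II = 0.37 × 0.00054414 = 0.000201332
  π_III·p_III = 0.22 × 1.10517e-06 = 2.43138e-07
Sum: 0.0051391 + 0.000201332 + 2.43138e-07 = 0.00534068
Responsibility of Segment I: 0.0051391 / 0.00534068 ≈ 0.962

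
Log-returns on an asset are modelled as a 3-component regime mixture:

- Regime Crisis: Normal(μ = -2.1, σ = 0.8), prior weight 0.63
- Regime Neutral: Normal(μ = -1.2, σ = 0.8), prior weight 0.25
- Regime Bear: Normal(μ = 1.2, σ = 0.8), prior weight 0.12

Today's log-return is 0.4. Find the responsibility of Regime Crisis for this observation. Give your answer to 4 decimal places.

P(component k | x) = w_k·f_k(x) / marginal(x), where marginal(x) = Σ_j w_j·f_j(x).
Evaluate each component's likelihood at the observed value:
  f_Crisis = 0.00377782
  f_Neutral = 0.0674887
  f_Bear = 0.302463
Unnormalised posteriors:
  w_Crisis·f_Crisis = 0.63 × 0.00377782 = 0.00238003
  w_Neutral·f_Neutral = 0.25 × 0.0674887 = 0.0168722
  w_Bear·f_Bear = 0.12 × 0.302463 = 0.0362956
Sum: 0.00238003 + 0.0168722 + 0.0362956 = 0.0555478
So the posterior for Regime Crisis is 0.00238003 / 0.0555478 ≈ 0.0428.

0.0428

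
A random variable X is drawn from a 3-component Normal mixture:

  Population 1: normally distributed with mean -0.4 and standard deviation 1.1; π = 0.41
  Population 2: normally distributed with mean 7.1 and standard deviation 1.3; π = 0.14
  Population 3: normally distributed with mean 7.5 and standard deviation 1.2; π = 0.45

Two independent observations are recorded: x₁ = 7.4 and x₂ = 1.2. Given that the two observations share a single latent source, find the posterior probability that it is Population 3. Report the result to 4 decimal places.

0.1061

By Bayes' theorem, P(k | x) = P(Z=k) f_k(x) / Σ_j P(Z=j) f_j(x).
Since both observations come from the same component, the likelihood for component k is f_k(x₁)·f_k(x₂).
  L_1 = [(1/(1.1·√(2π)))·exp(−(7.4−-0.4)²/(2·1.1²)) = 0.362675·exp(-25.14050) = 4.37662e-12] × [0.125921] = 5.51109e-13
  L_2 = [(1/(1.3·√(2π)))·exp(−(7.4−7.1)²/(2·1.3²)) = 0.306879·exp(-0.02663) = 0.298815] × [1.03335e-05] = 3.08781e-06
  L_3 = [(1/(1.2·√(2π)))·exp(−(7.4−7.5)²/(2·1.2²)) = 0.332452·exp(-0.00347) = 0.3313] × [3.44039e-07] = 1.1398e-07
Multiply by the mixture weights:
  P(Z=1)·L_1 = 0.41 × 5.51109e-13 = 2.25955e-13
  P(Z=2)·L_2 = 0.14 × 3.08781e-06 = 4.32293e-07
  P(Z=3)·L_3 = 0.45 × 1.1398e-07 = 5.1291e-08
Sum: 2.25955e-13 + 4.32293e-07 + 5.1291e-08 = 4.83584e-07
P(Population 3 | x₁,x₂) = 5.1291e-08 / 4.83584e-07 ≈ 0.1061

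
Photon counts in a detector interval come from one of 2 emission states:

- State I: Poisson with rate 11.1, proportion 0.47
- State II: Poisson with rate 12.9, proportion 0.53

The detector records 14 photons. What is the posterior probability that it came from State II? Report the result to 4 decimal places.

0.6045

Posterior ∝ prior × likelihood, so P(k | x) ∝ P(Z=k) f_k(x); normalise over all components.
Component likelihoods at x = 14 photons:
  p_I = e^(−11.1)·11.1^14/14! = 0.0747213
  p_II = e^(−12.9)·12.9^14/14! = 0.101263
Unnormalised posteriors:
  P(Z=I)·p_I = 0.47 × 0.0747213 = 0.035119
  P(Z=II)·p_II = 0.53 × 0.101263 = 0.0536691
Sum: 0.035119 + 0.0536691 = 0.0887882
P(State II | 14 photons) = 0.0536691 / 0.0887882 ≈ 0.6045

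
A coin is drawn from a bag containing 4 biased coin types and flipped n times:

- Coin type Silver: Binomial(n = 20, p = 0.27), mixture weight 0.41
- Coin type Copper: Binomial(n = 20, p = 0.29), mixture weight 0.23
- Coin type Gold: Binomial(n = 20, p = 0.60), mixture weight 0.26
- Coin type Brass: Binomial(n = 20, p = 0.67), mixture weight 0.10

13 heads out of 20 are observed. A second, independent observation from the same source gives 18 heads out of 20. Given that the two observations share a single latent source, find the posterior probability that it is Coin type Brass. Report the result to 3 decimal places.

P(component k | x) = π_k·f_k(x) / marginal(x), where marginal(x) = Σ_j π_j·f_j(x).
Since both observations come from the same component, the likelihood for component k is f_k(x₁)·f_k(x₂).
  p_Silver = [0.000347059] × [5.88772e-09] = 2.04338e-12
  p_Copper = [0.000723429] × [2.01574e-08] = 1.45824e-11
  p_Gold = [0.165882] × [0.00308742] = 0.000512149
  p_Brass = [0.181127] × [0.0153154] = 0.00277403
Multiply by the mixture weights:
  π_Silver·p_Silver = 0.41 × 2.04338e-12 = 8.37787e-13
  π_Copper·p_Copper = 0.23 × 1.45824e-11 = 3.35396e-12
  π_Gold·p_Gold = 0.26 × 0.000512149 = 0.000133159
  π_Brass·p_Brass = 0.10 × 0.00277403 = 0.000277403
Evidence: 8.37787e-13 + 3.35396e-12 + 0.000133159 + 0.000277403 = 0.000410562
P(Coin type Brass | data) ≈ 0.676

0.676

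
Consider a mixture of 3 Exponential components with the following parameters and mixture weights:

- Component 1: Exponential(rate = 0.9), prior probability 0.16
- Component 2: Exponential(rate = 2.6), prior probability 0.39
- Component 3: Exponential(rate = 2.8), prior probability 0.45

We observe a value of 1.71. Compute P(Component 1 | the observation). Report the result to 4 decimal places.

By Bayes' theorem, P(k | x) = P(Z=k) f_k(x) / Σ_j P(Z=j) f_j(x).
Evaluate each component's likelihood at the observed value:
  p_1 = 0.9·e^(−0.9·1.71) = 0.9·e^(−1.5390) = 0.193136
  p_2 = 2.6·e^(−2.6·1.71) = 2.6·e^(−4.4460) = 0.030486
  p_3 = 2.8·e^(−2.8·1.71) = 2.8·e^(−4.7880) = 0.0233215
Multiply by the mixture weights:
  P(Z=1)·p_1 = 0.16 × 0.193136 = 0.0309018
  P(Z=2)·p_2 = 0.39 × 0.030486 = 0.0118895
  P(Z=3)·p_3 = 0.45 × 0.0233215 = 0.0104947
Denominator: 0.0309018 + 0.0118895 + 0.0104947 = 0.053286
P(Component 1 | the observation) = 0.0309018 / 0.053286 ≈ 0.5799

0.5799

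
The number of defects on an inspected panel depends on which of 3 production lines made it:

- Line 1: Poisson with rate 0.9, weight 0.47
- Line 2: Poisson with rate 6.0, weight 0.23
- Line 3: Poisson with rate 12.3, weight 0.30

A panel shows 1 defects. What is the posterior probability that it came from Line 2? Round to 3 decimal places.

Posterior ∝ prior × likelihood, so P(k | x) ∝ π_k f_k(x); normalise over all components.
Component likelihoods at x = 1 defects:
  f_1 = e^(−0.9)·0.9^1/1! = 0.365913
  f_2 = e^(−6.0)·6.0^1/1! = 0.0148725
  f_3 = e^(−12.3)·12.3^1/1! = 5.59865e-05
Weight by the priors:
  π_1·f_1 = 0.47 × 0.365913 = 0.171979
  π_2·f_2 = 0.23 × 0.0148725 = 0.00342068
  π_3·f_3 = 0.30 × 5.59865e-05 = 1.67959e-05
Marginal: 0.171979 + 0.00342068 + 1.67959e-05 = 0.175416
P(Line 2 | the observation) ≈ 0.020

0.020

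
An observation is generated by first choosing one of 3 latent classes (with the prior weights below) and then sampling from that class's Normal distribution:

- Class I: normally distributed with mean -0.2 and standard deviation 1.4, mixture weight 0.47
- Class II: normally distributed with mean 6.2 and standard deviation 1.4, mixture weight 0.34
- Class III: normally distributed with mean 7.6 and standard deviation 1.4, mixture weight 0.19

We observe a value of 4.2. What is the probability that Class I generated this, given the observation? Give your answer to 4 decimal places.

0.0248

The responsibility of component k is π_k f_k(x) divided by Σ_j π_j f_j(x).
Normal densities:
  p_I = 0.00204126
  p_II = 0.102713
  p_III = 0.0149299
Multiply by the mixture weights:
  π_I·p_I = 0.47 × 0.00204126 = 0.000959394
  π_II·p_II = 0.34 × 0.102713 = 0.0349223
  π_III·p_III = 0.19 × 0.0149299 = 0.00283668
Normaliser: 0.000959394 + 0.0349223 + 0.00283668 = 0.0387184
P(Class I | 4.2) ≈ 0.0248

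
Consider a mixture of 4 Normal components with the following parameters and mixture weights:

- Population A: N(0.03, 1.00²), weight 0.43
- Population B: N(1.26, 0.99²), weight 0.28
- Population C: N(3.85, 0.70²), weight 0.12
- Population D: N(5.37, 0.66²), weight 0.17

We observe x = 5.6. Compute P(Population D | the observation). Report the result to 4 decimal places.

P(component k | x) = π_k·f_k(x) / marginal(x), where marginal(x) = Σ_j π_j·f_j(x).
Component likelihoods at x = 5.6:
  p_A = (1/(1.00·√(2π)))·exp(−(5.6−0.03)²/(2·1.00²)) = 0.398942·exp(-15.51245) = 7.31036e-08
  p_B = (1/(0.99·√(2π)))·exp(−(5.6−1.26)²/(2·0.99²)) = 0.402972·exp(-9.60902) = 2.70477e-05
  p_C = (1/(0.70·√(2π)))·exp(−(5.6−3.85)²/(2·0.70²)) = 0.569918·exp(-3.12500) = 0.0250404
  p_D = (1/(0.66·√(2π)))·exp(−(5.6−5.37)²/(2·0.66²)) = 0.604458·exp(-0.06072) = 0.568847
Prior × likelihood for each component:
  π_A·p_A = 0.43 × 7.31036e-08 = 3.14345e-08
  π_B·p_B = 0.28 × 2.70477e-05 = 7.57336e-06
  π_C·p_C = 0.12 × 0.0250404 = 0.00300485
  π_D·p_D = 0.17 × 0.568847 = 0.096704
Evidence: 3.14345e-08 + 7.57336e-06 + 0.00300485 + 0.096704 = 0.0997164
P(Population D | data) = 0.096704 / 0.0997164 ≈ 0.9698

0.9698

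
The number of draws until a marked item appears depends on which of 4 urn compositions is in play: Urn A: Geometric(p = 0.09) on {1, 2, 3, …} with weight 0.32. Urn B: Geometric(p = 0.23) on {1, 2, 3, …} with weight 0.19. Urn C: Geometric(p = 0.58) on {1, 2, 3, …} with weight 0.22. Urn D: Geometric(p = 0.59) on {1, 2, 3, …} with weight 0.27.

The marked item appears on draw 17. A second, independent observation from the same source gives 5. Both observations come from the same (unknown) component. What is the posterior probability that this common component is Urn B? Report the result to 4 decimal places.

P(component k | x) = w_k·f_k(x) / marginal(x), where marginal(x) = Σ_j w_j·f_j(x).
Since both observations come from the same component, the likelihood for component k is f_k(x₁)·f_k(x₂).
  L_A = [0.09·(1−0.09)^16 = 0.09·0.221137 = 0.0199024] × [0.0617175] = 0.00122832
  L_B = [0.23·(1−0.23)^16 = 0.23·0.0152704 = 0.0035122] × [0.080852] = 0.000283969
  L_C = [0.58·(1−0.58)^16 = 0.58·9.37537e-07 = 5.43772e-07] × [0.0180478] = 9.8139e-09
  L_D = [0.59·(1−0.59)^16 = 0.59·6.3759e-07 = 3.76178e-07] × [0.016672] = 6.27164e-09
Unnormalised posteriors:
  w_A·L_A = 0.32 × 0.00122832 = 0.000393064
  w_B·L_B = 0.19 × 0.000283969 = 5.3954e-05
  w_C·L_C = 0.22 × 9.8139e-09 = 2.15906e-09
  w_D·L_D = 0.27 × 6.27164e-09 = 1.69334e-09
Marginal: 0.000393064 + 5.3954e-05 + 2.15906e-09 + 1.69334e-09 = 0.000447021
P(Urn B | x) = 5.3954e-05 / 0.000447021 ≈ 0.1207

0.1207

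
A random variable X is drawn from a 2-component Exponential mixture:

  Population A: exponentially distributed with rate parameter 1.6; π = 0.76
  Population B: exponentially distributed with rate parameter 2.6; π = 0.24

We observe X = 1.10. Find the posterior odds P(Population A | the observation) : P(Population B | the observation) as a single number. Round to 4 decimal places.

5.8543

Since P(k|x) ∝ P(Z=k) f_k(x), the posterior odds are P(Z=i) f_i(x) / (P(Z=j) f_j(x)).
Exponential densities:
  L_A = 0.275272
  L_B = 0.148899
Posterior odds = (P(Z=A)·L_A) / (P(Z=B)·L_B) = (0.76·0.275272) / (0.24·0.148899) = 0.209207 / 0.0357357 ≈ 5.8543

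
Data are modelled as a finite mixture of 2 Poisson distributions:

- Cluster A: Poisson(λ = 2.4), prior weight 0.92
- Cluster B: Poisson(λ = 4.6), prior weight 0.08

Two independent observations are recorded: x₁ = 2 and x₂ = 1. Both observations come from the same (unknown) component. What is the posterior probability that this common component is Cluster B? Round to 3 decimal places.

0.007

Apply Bayes' rule: the posterior for each component is proportional to its prior times its likelihood at x.
Since both observations come from the same component, the likelihood for component k is f_k(x₁)·f_k(x₂).
  L_A = [0.261268] × [0.217723] = 0.056884
  L_B = [0.106348] × [0.0462384] = 0.00491739
Multiply by the mixture weights:
  π_A·L_A = 0.92 × 0.056884 = 0.0523333
  π_B·L_B = 0.08 × 0.00491739 = 0.000393391
Marginal: 0.0523333 + 0.000393391 = 0.0527267
P(Cluster B | x) ≈ 0.007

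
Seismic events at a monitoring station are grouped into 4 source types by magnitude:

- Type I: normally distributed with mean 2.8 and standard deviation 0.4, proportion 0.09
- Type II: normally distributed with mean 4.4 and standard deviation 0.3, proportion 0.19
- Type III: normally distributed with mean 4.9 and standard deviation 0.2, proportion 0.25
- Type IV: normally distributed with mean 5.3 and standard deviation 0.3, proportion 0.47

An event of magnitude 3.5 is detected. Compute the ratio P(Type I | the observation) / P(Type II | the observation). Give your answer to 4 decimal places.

6.9161

Since P(k|x) ∝ P(Z=k) f_k(x), the posterior odds are P(Z=i) f_i(x) / (P(Z=j) f_j(x)).
Normal densities:
  L_I = (1/(0.4·√(2π)))·exp(−(3.5−2.8)²/(2·0.4²)) = 0.997356·exp(-1.53125) = 0.215693
  L_II = (1/(0.3·√(2π)))·exp(−(3.5−4.4)²/(2·0.3²)) = 1.329808·exp(-4.50000) = 0.0147728
  L_III = (1/(0.2·√(2π)))·exp(−(3.5−4.9)²/(2·0.2²)) = 1.994711·exp(-24.50000) = 4.56736e-11
  L_IV = (1/(0.3·√(2π)))·exp(−(3.5−5.3)²/(2·0.3²)) = 1.329808·exp(-18.00000) = 2.02529e-08
Odds = (0.09/0.19) × (0.215693/0.0147728) = 0.473684 × 14.6007 ≈ 6.9161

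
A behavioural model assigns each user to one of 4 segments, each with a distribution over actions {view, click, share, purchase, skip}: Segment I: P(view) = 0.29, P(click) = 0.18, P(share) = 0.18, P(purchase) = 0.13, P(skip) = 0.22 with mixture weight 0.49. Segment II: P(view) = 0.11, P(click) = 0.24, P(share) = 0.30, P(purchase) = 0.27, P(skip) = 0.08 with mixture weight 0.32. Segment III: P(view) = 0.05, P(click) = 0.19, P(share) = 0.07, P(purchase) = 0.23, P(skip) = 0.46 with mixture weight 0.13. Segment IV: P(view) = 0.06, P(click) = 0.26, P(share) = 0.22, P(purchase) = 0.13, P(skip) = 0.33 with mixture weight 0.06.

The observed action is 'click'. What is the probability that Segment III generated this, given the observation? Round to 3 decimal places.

0.120

Posterior ∝ prior × likelihood, so P(k | x) ∝ π_k f_k(x); normalise over all components.
Evaluate each component's likelihood at the observed value:
  f_I = P(click | comp) = 0.18
  f_II = P(click | comp) = 0.24
  f_III = P(click | comp) = 0.19
  f_IV = P(click | comp) = 0.26
Prior × likelihood for each component:
  π_I·f_I = 0.49 × 0.18 = 0.0882
  π_II·f_II = 0.32 × 0.24 = 0.0768
  π_III·f_III = 0.13 × 0.19 = 0.0247
  π_IV·f_IV = 0.06 × 0.26 = 0.0156
Marginal: 0.0882 + 0.0768 + 0.0247 + 0.0156 = 0.2053
Responsibility of Segment III: 0.0247 / 0.2053 ≈ 0.120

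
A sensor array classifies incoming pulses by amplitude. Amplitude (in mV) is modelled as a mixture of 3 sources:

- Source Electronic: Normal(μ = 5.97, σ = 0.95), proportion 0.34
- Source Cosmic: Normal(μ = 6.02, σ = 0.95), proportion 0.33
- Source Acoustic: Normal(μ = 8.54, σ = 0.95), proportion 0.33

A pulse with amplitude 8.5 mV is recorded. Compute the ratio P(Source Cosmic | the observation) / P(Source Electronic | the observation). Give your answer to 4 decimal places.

Posterior odds = (w_i f_i(x)) / (w_j f_j(x)); the normalising sum cancels.
Component likelihoods at x = 8.5 mV:
  f_Electronic = 0.0121085
  f_Cosmic = 0.0139111
  f_Acoustic = 0.419567
Odds = (0.33/0.34) × (0.0139111/0.0121085) = 0.970588 × 1.14887 ≈ 1.1151

1.1151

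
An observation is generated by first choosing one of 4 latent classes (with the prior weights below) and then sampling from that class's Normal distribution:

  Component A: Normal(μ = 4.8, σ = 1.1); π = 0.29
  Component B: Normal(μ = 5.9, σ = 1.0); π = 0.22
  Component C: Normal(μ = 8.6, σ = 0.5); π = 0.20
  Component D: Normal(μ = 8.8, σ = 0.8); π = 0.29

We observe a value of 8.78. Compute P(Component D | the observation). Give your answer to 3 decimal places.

The responsibility of component k is P(Z=k) f_k(x) divided by Σ_j P(Z=j) f_j(x).
Evaluate each component's likelihood at the observed value:
  f_A = (1/(1.1·√(2π)))·exp(−(8.78−4.8)²/(2·1.1²)) = 0.362675·exp(-6.54562) = 0.000520944
  f_B = (1/(1.0·√(2π)))·exp(−(8.78−5.9)²/(2·1.0²)) = 0.398942·exp(-4.14720) = 0.00630673
  f_C = (1/(0.5·√(2π)))·exp(−(8.78−8.6)²/(2·0.5²)) = 0.797885·exp(-0.06480) = 0.747821
  f_D = (1/(0.8·√(2π)))·exp(−(8.78−8.8)²/(2·0.8²)) = 0.498678·exp(-0.00031) = 0.498522
Multiply by the mixture weights:
  P(Z=A)·f_A = 0.29 × 0.000520944 = 0.000151074
  P(Z=B)·f_B = 0.22 × 0.00630673 = 0.00138748
  P(Z=C)·f_C = 0.20 × 0.747821 = 0.149564
  P(Z=D)·f_D = 0.29 × 0.498522 = 0.144571
Sum: 0.000151074 + 0.00138748 + 0.149564 + 0.144571 = 0.295674
P(Component D | 8.78) ≈ 0.489

0.489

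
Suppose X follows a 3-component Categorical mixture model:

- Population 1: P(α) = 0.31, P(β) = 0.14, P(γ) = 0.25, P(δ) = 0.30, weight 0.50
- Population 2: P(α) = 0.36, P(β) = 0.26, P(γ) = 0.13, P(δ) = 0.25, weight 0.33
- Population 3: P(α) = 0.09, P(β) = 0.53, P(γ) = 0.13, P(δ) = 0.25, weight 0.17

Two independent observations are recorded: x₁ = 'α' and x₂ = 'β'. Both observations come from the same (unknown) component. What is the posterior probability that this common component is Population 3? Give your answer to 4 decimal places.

By Bayes' theorem, P(k | x) = P(Z=k) f_k(x) / Σ_j P(Z=j) f_j(x).
Since both observations come from the same component, the likelihood for component k is f_k(x₁)·f_k(x₂).
  f_1 = [0.31] × [0.14] = 0.0434
  f_2 = [0.36] × [0.26] = 0.0936
  f_3 = [0.09] × [0.53] = 0.0477
Multiply by the mixture weights:
  P(Z=1)·f_1 = 0.50 × 0.0434 = 0.0217
  P(Z=2)·f_2 = 0.33 × 0.0936 = 0.030888
  P(Z=3)·f_3 = 0.17 × 0.0477 = 0.008109
Denominator: 0.0217 + 0.030888 + 0.008109 = 0.060697
So the posterior for Population 3 is 0.008109 / 0.060697 ≈ 0.1336.

0.1336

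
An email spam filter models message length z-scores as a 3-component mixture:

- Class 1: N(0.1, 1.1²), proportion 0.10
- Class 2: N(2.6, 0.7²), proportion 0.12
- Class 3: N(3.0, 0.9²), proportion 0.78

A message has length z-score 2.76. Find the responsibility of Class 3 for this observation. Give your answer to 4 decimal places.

P(component k | x) = π_k·f_k(x) / marginal(x), where marginal(x) = Σ_j π_j·f_j(x).
Evaluate each component's likelihood at the observed value:
  f_1 = 0.0194862
  f_2 = 0.555223
  f_3 = 0.427785
Multiply by the mixture weights:
  π_1·f_1 = 0.10 × 0.0194862 = 0.00194862
  π_2·f_2 = 0.12 × 0.555223 = 0.0666267
  π_3·f_3 = 0.78 × 0.427785 = 0.333673
Sum: 0.00194862 + 0.0666267 + 0.333673 = 0.402248
So the posterior for Class 3 is 0.333673 / 0.402248 ≈ 0.8295.

0.8295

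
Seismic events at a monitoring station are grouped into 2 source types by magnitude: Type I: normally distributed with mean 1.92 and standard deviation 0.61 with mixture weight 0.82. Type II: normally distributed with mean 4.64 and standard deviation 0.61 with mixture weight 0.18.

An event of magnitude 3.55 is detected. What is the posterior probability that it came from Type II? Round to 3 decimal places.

P(component k | x) = π_k·f_k(x) / marginal(x), where marginal(x) = Σ_j π_j·f_j(x).
Evaluate each component's likelihood at the observed value:
  f_I = (1/(0.61·√(2π)))·exp(−(3.55−1.92)²/(2·0.61²)) = 0.654004·exp(-3.57014) = 0.0184114
  f_II = (1/(0.61·√(2π)))·exp(−(3.55−4.64)²/(2·0.61²)) = 0.654004·exp(-1.59648) = 0.132507
Multiply by the mixture weights:
  π_I·f_I = 0.82 × 0.0184114 = 0.0150974
  π_II·f_II = 0.18 × 0.132507 = 0.0238512
Sum: 0.0150974 + 0.0238512 = 0.0389486
P(Type II | data) ≈ 0.612

0.612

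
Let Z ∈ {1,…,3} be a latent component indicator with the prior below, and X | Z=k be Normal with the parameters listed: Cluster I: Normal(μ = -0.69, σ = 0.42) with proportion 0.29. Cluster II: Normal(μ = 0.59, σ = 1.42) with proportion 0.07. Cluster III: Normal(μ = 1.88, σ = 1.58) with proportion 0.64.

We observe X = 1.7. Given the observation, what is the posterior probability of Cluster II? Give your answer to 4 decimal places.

The responsibility of component k is π_k f_k(x) divided by Σ_j π_j f_j(x).
Component likelihoods at x = 1.7:
  p_I = (1/(0.42·√(2π)))·exp(−(1.7−-0.69)²/(2·0.42²)) = 0.949863·exp(-16.19076) = 8.8329e-08
  p_II = (1/(1.42·√(2π)))·exp(−(1.7−0.59)²/(2·1.42²)) = 0.280945·exp(-0.30552) = 0.206984
  p_III = (1/(1.58·√(2π)))·exp(−(1.7−1.88)²/(2·1.58²)) = 0.252495·exp(-0.00649) = 0.250862
Weight by the priors:
  π_I·p_I = 0.29 × 8.8329e-08 = 2.56154e-08
  π_II·p_II = 0.07 × 0.206984 = 0.0144889
  π_III·p_III = 0.64 × 0.250862 = 0.160552
Sum: 2.56154e-08 + 0.0144889 + 0.160552 = 0.17504
Responsibility of Cluster II: 0.0144889 / 0.17504 ≈ 0.0828

0.0828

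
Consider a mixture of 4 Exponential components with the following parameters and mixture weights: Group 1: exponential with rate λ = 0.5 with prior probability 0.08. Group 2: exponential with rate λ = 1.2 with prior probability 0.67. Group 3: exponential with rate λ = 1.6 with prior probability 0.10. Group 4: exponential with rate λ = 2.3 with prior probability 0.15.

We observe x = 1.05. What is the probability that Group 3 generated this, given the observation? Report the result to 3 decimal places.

0.095

Apply Bayes' rule: the posterior for each component is proportional to its prior times its likelihood at x.
Exponential densities:
  f_1 = 0.5·e^(−0.5·1.05) = 0.5·e^(−0.5250) = 0.295778
  f_2 = 1.2·e^(−1.2·1.05) = 1.2·e^(−1.2600) = 0.340385
  f_3 = 1.6·e^(−1.6·1.05) = 1.6·e^(−1.6800) = 0.298198
  f_4 = 2.3·e^(−2.3·1.05) = 2.3·e^(−2.4150) = 0.205545
Weight by the priors:
  w_1·f_1 = 0.08 × 0.295778 = 0.0236622
  w_2·f_2 = 0.67 × 0.340385 = 0.228058
  w_3·f_3 = 0.10 × 0.298198 = 0.0298198
  w_4·f_4 = 0.15 × 0.205545 = 0.0308317
Normaliser: 0.0236622 + 0.228058 + 0.0298198 + 0.0308317 = 0.312372
P(Group 3 | data) = 0.0298198 / 0.312372 ≈ 0.095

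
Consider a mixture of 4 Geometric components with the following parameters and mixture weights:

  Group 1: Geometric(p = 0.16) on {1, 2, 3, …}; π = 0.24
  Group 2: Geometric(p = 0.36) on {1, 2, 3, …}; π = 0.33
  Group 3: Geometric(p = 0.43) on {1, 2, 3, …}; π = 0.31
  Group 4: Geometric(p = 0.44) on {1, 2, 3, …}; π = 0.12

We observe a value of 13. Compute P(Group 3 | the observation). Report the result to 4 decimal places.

By Bayes' theorem, P(k | x) = π_k f_k(x) / Σ_j π_j f_j(x).
Geometric probabilities:
  f_1 = 0.0197456
  f_2 = 0.00170005
  f_3 = 0.000505786
  f_4 = 0.000418513
Multiply by the mixture weights:
  π_1·f_1 = 0.24 × 0.0197456 = 0.00473896
  π_2·f_2 = 0.33 × 0.00170005 = 0.000561017
  π_3·f_3 = 0.31 × 0.000505786 = 0.000156794
  π_4·f_4 = 0.12 × 0.000418513 = 5.02216e-05
Sum: 0.00473896 + 0.000561017 + 0.000156794 + 5.02216e-05 = 0.00550699
P(Group 3 | data) = 0.000156794 / 0.00550699 ≈ 0.0285

0.0285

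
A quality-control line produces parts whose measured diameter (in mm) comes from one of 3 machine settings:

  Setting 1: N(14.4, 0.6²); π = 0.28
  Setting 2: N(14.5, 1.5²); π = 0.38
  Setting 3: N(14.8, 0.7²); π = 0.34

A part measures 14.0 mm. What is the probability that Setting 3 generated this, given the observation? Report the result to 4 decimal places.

Posterior ∝ prior × likelihood, so P(k | x) ∝ w_k f_k(x); normalise over all components.
Component likelihoods at x = 14.0 mm:
  f_1 = (1/(0.6·√(2π)))·exp(−(14.0−14.4)²/(2·0.6²)) = 0.664904·exp(-0.22222) = 0.532413
  f_2 = (1/(1.5·√(2π)))·exp(−(14.0−14.5)²/(2·1.5²)) = 0.265962·exp(-0.05556) = 0.251589
  f_3 = (1/(0.7·√(2π)))·exp(−(14.0−14.8)²/(2·0.7²)) = 0.569918·exp(-0.65306) = 0.296614
Multiply by the mixture weights:
  w_1·f_1 = 0.28 × 0.532413 = 0.149076
  w_2·f_2 = 0.38 × 0.251589 = 0.0956038
  w_3·f_3 = 0.34 × 0.296614 = 0.100849
Denominator: 0.149076 + 0.0956038 + 0.100849 = 0.345528
Responsibility of Setting 3: 0.100849 / 0.345528 ≈ 0.2919

0.2919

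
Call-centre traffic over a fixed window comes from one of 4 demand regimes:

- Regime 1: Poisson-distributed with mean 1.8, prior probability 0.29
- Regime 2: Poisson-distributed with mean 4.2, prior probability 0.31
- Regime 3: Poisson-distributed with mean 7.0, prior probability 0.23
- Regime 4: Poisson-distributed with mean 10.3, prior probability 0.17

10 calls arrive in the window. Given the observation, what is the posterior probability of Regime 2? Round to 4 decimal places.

Posterior ∝ prior × likelihood, so P(k | x) ∝ π_k f_k(x); normalise over all components.
Component likelihoods at x = 10 calls:
  p_1 = e^(−1.8)·1.8^10/10! = 1.62642e-05
  p_2 = e^(−4.2)·4.2^10/10! = 0.00705819
  p_3 = e^(−7.0)·7.0^10/10! = 0.0709833
  p_4 = e^(−10.3)·10.3^10/10! = 0.124559
Multiply by the mixture weights:
  π_1·p_1 = 0.29 × 1.62642e-05 = 4.71661e-06
  π_2·p_2 = 0.31 × 0.00705819 = 0.00218804
  π_3·p_3 = 0.23 × 0.0709833 = 0.0163262
  π_4·p_4 = 0.17 × 0.124559 = 0.0211751
Evidence: 4.71661e-06 + 0.00218804 + 0.0163262 + 0.0211751 = 0.039694
So the posterior for Regime 2 is 0.00218804 / 0.039694 ≈ 0.0551.

0.0551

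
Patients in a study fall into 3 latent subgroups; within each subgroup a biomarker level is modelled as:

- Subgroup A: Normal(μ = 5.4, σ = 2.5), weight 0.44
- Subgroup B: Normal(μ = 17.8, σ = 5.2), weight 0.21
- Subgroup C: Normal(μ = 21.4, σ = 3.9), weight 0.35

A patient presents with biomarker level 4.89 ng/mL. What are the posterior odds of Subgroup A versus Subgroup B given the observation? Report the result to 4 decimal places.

Posterior odds = (π_i f_i(x)) / (π_j f_j(x)); the normalising sum cancels.
Component likelihoods at x = 4.89 ng/mL:
  p_A = (1/(2.5·√(2π)))·exp(−(4.89−5.4)²/(2·2.5²)) = 0.159577·exp(-0.02081) = 0.156291
  p_B = (1/(5.2·√(2π)))·exp(−(4.89−17.8)²/(2·5.2²)) = 0.076720·exp(-3.08188) = 0.00351935
  p_C = (1/(3.9·√(2π)))·exp(−(4.89−21.4)²/(2·3.9²)) = 0.102293·exp(-8.96056) = 1.31318e-05
Posterior odds = (π_A·p_A) / (π_B·p_B) = (0.44·0.156291) / (0.21·0.00351935) = 0.0687679 / 0.000739064 ≈ 93.0473

93.0473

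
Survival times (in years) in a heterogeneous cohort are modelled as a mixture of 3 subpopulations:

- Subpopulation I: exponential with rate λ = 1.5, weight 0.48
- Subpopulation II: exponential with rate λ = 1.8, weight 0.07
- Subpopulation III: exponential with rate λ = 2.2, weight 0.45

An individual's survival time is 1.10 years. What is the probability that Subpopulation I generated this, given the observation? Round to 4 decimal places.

Apply Bayes' rule: the posterior for each component is proportional to its prior times its likelihood at x.
Evaluate each component's likelihood at the observed value:
  p_I = 0.288075
  p_II = 0.248525
  p_III = 0.195628
Weight by the priors:
  π_I·p_I = 0.48 × 0.288075 = 0.138276
  π_II·p_II = 0.07 × 0.248525 = 0.0173967
  π_III·p_III = 0.45 × 0.195628 = 0.0880324
Normaliser: 0.138276 + 0.0173967 + 0.0880324 = 0.243705
So the posterior for Subpopulation I is 0.138276 / 0.243705 ≈ 0.5674.

0.5674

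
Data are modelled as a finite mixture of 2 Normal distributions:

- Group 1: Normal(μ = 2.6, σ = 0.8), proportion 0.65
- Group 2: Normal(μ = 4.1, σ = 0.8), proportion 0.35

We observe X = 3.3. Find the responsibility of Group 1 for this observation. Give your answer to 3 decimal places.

Posterior ∝ prior × likelihood, so P(k | x) ∝ π_k f_k(x); normalise over all components.
Component likelihoods at x = 3.3:
  L_1 = 0.340069
  L_2 = 0.302463
Weight by the priors:
  π_1·L_1 = 0.65 × 0.340069 = 0.221045
  π_2·L_2 = 0.35 × 0.302463 = 0.105862
Denominator: 0.221045 + 0.105862 = 0.326907
So the posterior for Group 1 is 0.221045 / 0.326907 ≈ 0.676.

0.676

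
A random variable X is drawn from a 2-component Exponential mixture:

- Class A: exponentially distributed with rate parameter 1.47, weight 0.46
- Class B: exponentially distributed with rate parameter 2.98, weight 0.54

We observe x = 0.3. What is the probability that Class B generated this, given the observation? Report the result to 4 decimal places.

The responsibility of component k is P(Z=k) f_k(x) divided by Σ_j P(Z=j) f_j(x).
Exponential densities:
  p_A = 1.47·e^(−1.47·0.3) = 1.47·e^(−0.4410) = 0.945787
  p_B = 2.98·e^(−2.98·0.3) = 2.98·e^(−0.8940) = 1.21887
Weight by the priors:
  P(Z=A)·p_A = 0.46 × 0.945787 = 0.435062
  P(Z=B)·p_B = 0.54 × 1.21887 = 0.658189
Sum: 0.435062 + 0.658189 = 1.09325
So the posterior for Class B is 0.658189 / 1.09325 ≈ 0.6020.

0.6020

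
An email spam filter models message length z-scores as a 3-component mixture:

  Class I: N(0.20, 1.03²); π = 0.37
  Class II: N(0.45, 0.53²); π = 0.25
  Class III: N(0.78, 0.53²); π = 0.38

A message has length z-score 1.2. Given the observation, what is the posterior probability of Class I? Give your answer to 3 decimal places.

0.243

The responsibility of component k is w_k f_k(x) divided by Σ_j w_j f_j(x).
Component likelihoods at x = 1.2:
  f_I = (1/(1.03·√(2π)))·exp(−(1.2−0.20)²/(2·1.03²)) = 0.387323·exp(-0.47130) = 0.241764
  f_II = (1/(0.53·√(2π)))·exp(−(1.2−0.45)²/(2·0.53²)) = 0.752721·exp(-1.00125) = 0.276566
  f_III = (1/(0.53·√(2π)))·exp(−(1.2−0.78)²/(2·0.53²)) = 0.752721·exp(-0.31399) = 0.549882
Multiply by the mixture weights:
  w_I·f_I = 0.37 × 0.241764 = 0.0894525
  w_II·f_II = 0.25 × 0.276566 = 0.0691415
  w_III·f_III = 0.38 × 0.549882 = 0.208955
Evidence: 0.0894525 + 0.0691415 + 0.208955 = 0.367549
So the posterior for Class I is 0.0894525 / 0.367549 ≈ 0.243.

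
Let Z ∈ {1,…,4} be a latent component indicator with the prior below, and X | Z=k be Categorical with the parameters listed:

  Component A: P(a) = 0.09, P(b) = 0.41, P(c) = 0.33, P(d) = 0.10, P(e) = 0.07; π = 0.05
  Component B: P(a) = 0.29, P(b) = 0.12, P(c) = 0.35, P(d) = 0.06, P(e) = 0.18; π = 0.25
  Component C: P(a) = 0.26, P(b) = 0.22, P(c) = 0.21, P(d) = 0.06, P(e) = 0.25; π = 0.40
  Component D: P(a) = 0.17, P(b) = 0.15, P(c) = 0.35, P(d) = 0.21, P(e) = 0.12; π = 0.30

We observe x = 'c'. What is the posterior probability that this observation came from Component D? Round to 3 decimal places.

By Bayes' theorem, P(k | x) = P(Z=k) f_k(x) / Σ_j P(Z=j) f_j(x).
Component likelihoods at x = 'c':
  L_A = P(c | comp) = 0.33
  L_B = P(c | comp) = 0.35
  L_C = P(c | comp) = 0.21
  L_D = P(c | comp) = 0.35
Multiply by the mixture weights:
  P(Z=A)·L_A = 0.05 × 0.33 = 0.0165
  P(Z=B)·L_B = 0.25 × 0.35 = 0.0875
  P(Z=C)·L_C = 0.40 × 0.21 = 0.084
  P(Z=D)·L_D = 0.30 × 0.35 = 0.105
Marginal: 0.0165 + 0.0875 + 0.084 + 0.105 = 0.293
P(Component D | data) ≈ 0.358

0.358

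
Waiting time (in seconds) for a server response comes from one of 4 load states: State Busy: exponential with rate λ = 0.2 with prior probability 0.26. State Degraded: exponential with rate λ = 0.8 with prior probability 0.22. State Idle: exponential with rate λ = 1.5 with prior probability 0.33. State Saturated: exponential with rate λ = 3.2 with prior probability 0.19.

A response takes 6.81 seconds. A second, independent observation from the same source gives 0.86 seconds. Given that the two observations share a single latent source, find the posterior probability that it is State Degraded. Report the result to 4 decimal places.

0.1192

By Bayes' theorem, P(k | x) = P(Z=k) f_k(x) / Σ_j P(Z=j) f_j(x).
Since both observations come from the same component, the likelihood for component k is f_k(x₁)·f_k(x₂).
  L_Busy = [0.2·e^(−0.2·6.81) = 0.2·e^(−1.3620) = 0.0512296] × [0.168396] = 0.00862685
  L_Degraded = [0.8·e^(−0.8·6.81) = 0.8·e^(−5.4480) = 0.00344392] × [0.402064] = 0.00138468
  L_Idle = [1.5·e^(−1.5·6.81) = 1.5·e^(−10.2150) = 5.49254e-05] × [0.412906] = 2.2679e-05
  L_Saturated = [3.2·e^(−3.2·6.81) = 3.2·e^(−21.7920) = 1.09902e-09] × [0.20416] = 2.24376e-10
Unnormalised posteriors:
  P(Z=Busy)·L_Busy = 0.26 × 0.00862685 = 0.00224298
  P(Z=Degraded)·L_Degraded = 0.22 × 0.00138468 = 0.000304629
  P(Z=Idle)·L_Idle = 0.33 × 2.2679e-05 = 7.48408e-06
  P(Z=Saturated)·L_Saturated = 0.19 × 2.24376e-10 = 4.26314e-11
Sum: 0.00224298 + 0.000304629 + 7.48408e-06 + 4.26314e-11 = 0.00255509
P(State Degraded | data) ≈ 0.1192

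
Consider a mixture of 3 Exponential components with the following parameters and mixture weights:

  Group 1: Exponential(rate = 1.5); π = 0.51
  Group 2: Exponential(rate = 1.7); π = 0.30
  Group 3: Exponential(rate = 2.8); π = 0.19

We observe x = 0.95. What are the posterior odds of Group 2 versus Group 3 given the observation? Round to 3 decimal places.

The posterior odds equal the prior odds times the likelihood ratio: (π_i/π_j)·(f_i(x)/f_j(x)).
Component likelihoods at x = 0.95:
  f_1 = 0.360763
  f_2 = 0.338114
  f_3 = 0.195855
0.101434 / 0.0372125 ≈ 2.726

2.726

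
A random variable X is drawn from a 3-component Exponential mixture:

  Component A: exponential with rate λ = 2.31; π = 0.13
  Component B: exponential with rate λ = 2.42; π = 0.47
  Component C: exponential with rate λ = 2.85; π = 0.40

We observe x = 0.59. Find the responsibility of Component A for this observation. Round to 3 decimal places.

The responsibility of component k is w_k f_k(x) divided by Σ_j w_j f_j(x).
Evaluate each component's likelihood at the observed value:
  L_A = 0.59117
  L_B = 0.580403
  L_C = 0.53037
Unnormalised posteriors:
  w_A·L_A = 0.13 × 0.59117 = 0.076852
  w_B·L_B = 0.47 × 0.580403 = 0.272789
  w_C·L_C = 0.40 × 0.53037 = 0.212148
Marginal: 0.076852 + 0.272789 + 0.212148 = 0.561789
So the posterior for Component A is 0.076852 / 0.561789 ≈ 0.137.

0.137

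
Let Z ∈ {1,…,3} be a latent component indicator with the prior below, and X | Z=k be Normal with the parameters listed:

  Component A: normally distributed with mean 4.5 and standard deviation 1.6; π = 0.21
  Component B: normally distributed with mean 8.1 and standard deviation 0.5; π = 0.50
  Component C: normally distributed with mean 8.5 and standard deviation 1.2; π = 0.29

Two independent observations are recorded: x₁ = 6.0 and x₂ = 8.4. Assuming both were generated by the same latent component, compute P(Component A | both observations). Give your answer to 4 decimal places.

P(component k | x) = P(Z=k)·f_k(x) / marginal(x), where marginal(x) = Σ_j P(Z=j)·f_j(x).
Since both observations come from the same component, the likelihood for component k is f_k(x₁)·f_k(x₂).
  L_A = [0.160671] × [0.0127829] = 0.00205385
  L_B = [0.000117886] × [0.666449] = 7.85651e-05
  L_C = [0.0379533] × [0.3313] = 0.0125739
Prior × likelihood for each component:
  P(Z=A)·L_A = 0.21 × 0.00205385 = 0.000431308
  P(Z=B)·L_B = 0.50 × 7.85651e-05 = 3.92826e-05
  P(Z=C)·L_C = 0.29 × 0.0125739 = 0.00364643
Sum: 0.000431308 + 3.92826e-05 + 0.00364643 = 0.00411702
P(Component A | data) ≈ 0.1048

0.1048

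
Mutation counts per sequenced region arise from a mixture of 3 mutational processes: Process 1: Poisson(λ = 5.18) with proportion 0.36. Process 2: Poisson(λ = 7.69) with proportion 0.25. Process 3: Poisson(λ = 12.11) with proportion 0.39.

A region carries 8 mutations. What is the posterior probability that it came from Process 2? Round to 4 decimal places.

Apply Bayes' rule: the posterior for each component is proportional to its prior times its likelihood at x.
Evaluate each component's likelihood at the observed value:
  L_1 = e^(−5.18)·5.18^8/8! = 0.0723556
  L_2 = e^(−7.69)·7.69^8/8! = 0.138728
  L_3 = e^(−12.11)·12.11^8/8! = 0.0631432
Weight by the priors:
  P(Z=1)·L_1 = 0.36 × 0.0723556 = 0.026048
  P(Z=2)·L_2 = 0.25 × 0.138728 = 0.0346821
  P(Z=3)·L_3 = 0.39 × 0.0631432 = 0.0246258
Marginal: 0.026048 + 0.0346821 + 0.0246258 = 0.085356
P(Process 2 | 8 mutations) = 0.0346821 / 0.085356 ≈ 0.4063

0.4063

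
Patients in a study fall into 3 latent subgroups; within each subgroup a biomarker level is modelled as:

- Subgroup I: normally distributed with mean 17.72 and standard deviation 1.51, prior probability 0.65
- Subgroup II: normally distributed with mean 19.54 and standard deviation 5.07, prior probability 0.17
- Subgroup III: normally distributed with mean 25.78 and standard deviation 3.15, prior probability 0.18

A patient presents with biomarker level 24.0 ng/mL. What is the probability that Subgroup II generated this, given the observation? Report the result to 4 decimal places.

0.3182

By Bayes' theorem, P(k | x) = w_k f_k(x) / Σ_j w_j f_j(x).
Component likelihoods at x = 24.0 ng/mL:
  f_I = 4.6343e-05
  f_II = 0.0534397
  f_III = 0.10796
Prior × likelihood for each component:
  w_I·f_I = 0.65 × 4.6343e-05 = 3.01229e-05
  w_II·f_II = 0.17 × 0.0534397 = 0.00908475
  w_III·f_III = 0.18 × 0.10796 = 0.0194327
Sum: 3.01229e-05 + 0.00908475 + 0.0194327 = 0.0285476
P(Subgroup II | x) ≈ 0.3182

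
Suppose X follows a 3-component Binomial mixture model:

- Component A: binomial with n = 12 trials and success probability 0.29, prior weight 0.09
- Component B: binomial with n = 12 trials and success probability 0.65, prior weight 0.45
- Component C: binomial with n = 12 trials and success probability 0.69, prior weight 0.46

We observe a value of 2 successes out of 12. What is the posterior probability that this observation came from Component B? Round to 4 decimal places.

0.0207

P(component k | x) = π_k·f_k(x) / marginal(x), where marginal(x) = Σ_j π_j·f_j(x).
Evaluate each component's likelihood at the observed value:
  p_A = C(12,2)·0.29^2·0.71^10 = 66·0.0841·0.0325524 = 0.180686
  p_B = C(12,2)·0.65^2·0.35^10 = 66·0.4225·2.75855e-05 = 0.000769221
  p_C = C(12,2)·0.69^2·0.31^10 = 66·0.4761·8.19628e-06 = 0.000257549
Unnormalised posteriors:
  π_A·p_A = 0.09 × 0.180686 = 0.0162617
  π_B·p_B = 0.45 × 0.000769221 = 0.000346149
  π_C·p_C = 0.46 × 0.000257549 = 0.000118472
Evidence: 0.0162617 + 0.000346149 + 0.000118472 = 0.0167263
Responsibility of Component B: 0.000346149 / 0.0167263 ≈ 0.0207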